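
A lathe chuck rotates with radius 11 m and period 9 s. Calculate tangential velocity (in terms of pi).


Given: radius r = 11 m, period T = 9 s
Using v = 2*pi*r / T
v = 2*pi*11 / 9
v = 22*pi / 9
v = 22/9*pi m/s

22/9*pi m/s


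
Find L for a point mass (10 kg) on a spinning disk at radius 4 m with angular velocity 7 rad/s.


Given: m = 10 kg, r = 4 m, omega = 7 rad/s
For a point mass: I = m*r^2
I = 10*4^2 = 10*16 = 160
L = I*omega = 160*7
L = 1120 kg*m^2/s

1120 kg*m^2/s


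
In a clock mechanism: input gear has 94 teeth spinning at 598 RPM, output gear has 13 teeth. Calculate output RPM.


Given: N1 = 94 teeth, w1 = 598 RPM, N2 = 13 teeth
Using N1*w1 = N2*w2
w2 = N1*w1 / N2
w2 = 94*598 / 13
w2 = 56212 / 13
w2 = 4324 RPM

4324 RPM


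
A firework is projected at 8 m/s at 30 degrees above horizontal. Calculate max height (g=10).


Given: v0 = 8 m/s, theta = 30 deg, g = 10 m/s^2
sin^2(30) = 1/4
Using H = v0^2 * sin^2(theta) / (2*g)
H = 8^2 * 1/4 / (2*10)
H = 64 * 1/4 / 20
H = 16 / 20
H = 4/5 m

4/5 m


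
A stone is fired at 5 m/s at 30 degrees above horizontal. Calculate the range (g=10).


Given: v0 = 5 m/s, theta = 30 deg, g = 10 m/s^2
sin(2*30) = sin(60) = sqrt(3)/2
Using R = v0^2 * sin(2*theta) / g
R = 5^2 * (sqrt(3)/2) / 10
R = 25 * sqrt(3) / 20
R = 5/4*sqrt(3) m

5/4*sqrt(3) m


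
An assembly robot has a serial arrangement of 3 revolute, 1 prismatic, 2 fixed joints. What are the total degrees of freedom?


Given: serial robot with 3 revolute, 1 prismatic, 2 fixed joints
DOF contribution per joint type: revolute=1, prismatic=1, spherical=3, fixed=0
DOF = 3*1 + 1*1 + 2*0
DOF = 4

4


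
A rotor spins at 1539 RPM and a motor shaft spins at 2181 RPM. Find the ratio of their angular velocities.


Given: RPM_A = 1539, RPM_B = 2181
omega = 2*pi*RPM/60, so omega_A/omega_B = RPM_A / RPM_B
omega_A/omega_B = 1539 / 2181
omega_A/omega_B = 513/727

513/727


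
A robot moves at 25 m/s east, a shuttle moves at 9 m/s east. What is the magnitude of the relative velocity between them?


Given: v_A = 25 m/s east, v_B = 9 m/s east
Both move in the same direction; relative speed = |v_A - v_B|
|25 - 9| = |16|
= 16 m/s

16 m/s


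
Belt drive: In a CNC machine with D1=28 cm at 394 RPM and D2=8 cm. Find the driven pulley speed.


Given: D1 = 28 cm, w1 = 394 RPM, D2 = 8 cm
Using D1*w1 = D2*w2
w2 = D1*w1 / D2
w2 = 28*394 / 8
w2 = 11032 / 8
w2 = 1379 RPM

1379 RPM


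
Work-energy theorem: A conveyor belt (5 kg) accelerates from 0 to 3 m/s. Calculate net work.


Given: m = 5 kg, v0 = 0 m/s, v = 3 m/s
Using W = (1/2)*m*(v^2 - v0^2)
v^2 = 3^2 = 9
v0^2 = 0^2 = 0
v^2 - v0^2 = 9 - 0 = 9
W = (1/2)*5*9 = 45/2 J

45/2 J


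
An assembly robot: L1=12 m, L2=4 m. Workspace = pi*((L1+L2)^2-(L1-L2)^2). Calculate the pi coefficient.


Given: L1 = 12, L2 = 4
(L1+L2)^2 = (16)^2 = 256
(L1-L2)^2 = (8)^2 = 64
Difference = 256 - 64 = 192
This equals 4*L1*L2 = 4*12*4 = 192
Workspace area = 192*pi

192


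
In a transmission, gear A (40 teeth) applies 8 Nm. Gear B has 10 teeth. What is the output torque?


Given: N1 = 40, N2 = 10, T1 = 8 Nm
Using T2/T1 = N2/N1
T2 = T1 * N2 / N1
T2 = 8 * 10 / 40
T2 = 80 / 40
T2 = 2 Nm

2 Nm


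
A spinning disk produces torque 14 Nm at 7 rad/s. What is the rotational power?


Given: tau = 14 Nm, omega = 7 rad/s
Using P = tau * omega
P = 14 * 7
P = 98 W

98 W


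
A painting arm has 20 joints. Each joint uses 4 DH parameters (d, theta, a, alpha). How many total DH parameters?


Given: 20 joints, 4 DH parameters per joint (d, theta, a, alpha)
Total DH parameters = number_of_joints * 4
Total = 20 * 4
Total = 80

80


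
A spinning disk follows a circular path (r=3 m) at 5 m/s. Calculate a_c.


Given: v = 5 m/s, r = 3 m
Using a_c = v^2 / r
a_c = 5^2 / 3
a_c = 25 / 3
a_c = 25/3 m/s^2

25/3 m/s^2


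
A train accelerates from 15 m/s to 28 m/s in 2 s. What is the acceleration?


Given: initial velocity v0 = 15 m/s, final velocity v = 28 m/s, time t = 2 s
Using a = (v - v0) / t
a = (28 - 15) / 2
a = 13 / 2
a = 13/2 m/s^2

13/2 m/s^2


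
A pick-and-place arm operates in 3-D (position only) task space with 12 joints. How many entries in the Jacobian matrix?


Given: task space dimension = 3, joints = 12
Jacobian is a 3 x 12 matrix
Total entries = rows * columns
Total = 3 * 12
Total = 36

36


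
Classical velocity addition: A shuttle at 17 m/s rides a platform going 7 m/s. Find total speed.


Given: object velocity = 17 m/s, platform velocity = 7 m/s (same direction)
Using classical velocity addition: v_total = v_object + v_platform
v_total = 17 + 7
v_total = 24 m/s

24 m/s


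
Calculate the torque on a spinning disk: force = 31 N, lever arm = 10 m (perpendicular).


Given: F = 31 N, r = 10 m, angle = 90 deg (perpendicular)
Using tau = F * r * sin(90)
sin(90) = 1
tau = 31 * 10 * 1
tau = 310 Nm

310 Nm


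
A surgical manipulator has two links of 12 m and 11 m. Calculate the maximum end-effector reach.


Given: L1 = 12 m, L2 = 11 m
For a 2-link planar arm, max reach = L1 + L2 (fully extended)
Max reach = 12 + 11
Max reach = 23 m

23 m


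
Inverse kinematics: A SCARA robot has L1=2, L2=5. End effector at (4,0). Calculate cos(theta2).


Given: L1 = 2, L2 = 5, target (x, y) = (4, 0)
Using cos(theta2) = (x^2 + y^2 - L1^2 - L2^2) / (2*L1*L2)
x^2 + y^2 = 4^2 + 0 = 16
L1^2 + L2^2 = 4 + 25 = 29
Numerator = 16 - 29 = -13
Denominator = 2*2*5 = 20
cos(theta2) = -13/20 = -13/20

-13/20


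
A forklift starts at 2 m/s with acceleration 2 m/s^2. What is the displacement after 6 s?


Given: v0 = 2 m/s, a = 2 m/s^2, t = 6 s
Using s = v0*t + (1/2)*a*t^2
s = 2*6 + (1/2)*2*6^2
s = 12 + (1/2)*72
s = 12 + 36
s = 48

48 m


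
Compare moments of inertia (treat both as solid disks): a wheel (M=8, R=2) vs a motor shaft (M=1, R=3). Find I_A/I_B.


Given: M1=8 kg, R1=2 m, M2=1 kg, R2=3 m
For a disk: I = (1/2)*M*R^2, so I_A/I_B = (M1*R1^2)/(M2*R2^2)
M1*R1^2 = 8*4 = 32
M2*R2^2 = 1*9 = 9
I_A/I_B = 32/9 = 32/9

32/9


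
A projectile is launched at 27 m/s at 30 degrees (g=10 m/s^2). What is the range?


Given: v0 = 27 m/s, theta = 30 deg, g = 10 m/s^2
sin(2*30) = sin(60) = sqrt(3)/2
Using R = v0^2 * sin(2*theta) / g
R = 27^2 * (sqrt(3)/2) / 10
R = 729 * sqrt(3) / 20
R = 729/20*sqrt(3) m

729/20*sqrt(3) m


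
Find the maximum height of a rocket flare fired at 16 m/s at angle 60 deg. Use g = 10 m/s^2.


Given: v0 = 16 m/s, theta = 60 deg, g = 10 m/s^2
sin^2(60) = 3/4
Using H = v0^2 * sin^2(theta) / (2*g)
H = 16^2 * 3/4 / (2*10)
H = 256 * 3/4 / 20
H = 192 / 20
H = 48/5 m

48/5 m


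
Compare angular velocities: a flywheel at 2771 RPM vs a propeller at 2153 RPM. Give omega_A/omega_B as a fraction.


Given: RPM_A = 2771, RPM_B = 2153
omega = 2*pi*RPM/60, so omega_A/omega_B = RPM_A / RPM_B
omega_A/omega_B = 2771 / 2153
omega_A/omega_B = 2771/2153

2771/2153


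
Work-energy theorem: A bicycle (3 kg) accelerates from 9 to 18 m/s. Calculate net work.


Given: m = 3 kg, v0 = 9 m/s, v = 18 m/s
Using W = (1/2)*m*(v^2 - v0^2)
v^2 = 18^2 = 324
v0^2 = 9^2 = 81
v^2 - v0^2 = 324 - 81 = 243
W = (1/2)*3*243 = 729/2 J

729/2 J


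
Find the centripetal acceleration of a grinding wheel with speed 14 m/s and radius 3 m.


Given: v = 14 m/s, r = 3 m
Using a_c = v^2 / r
a_c = 14^2 / 3
a_c = 196 / 3
a_c = 196/3 m/s^2

196/3 m/s^2


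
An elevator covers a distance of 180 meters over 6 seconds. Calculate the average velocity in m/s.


Given: distance d = 180 m, time t = 6 s
Using v = d / t
v = 180 / 6
v = 30 m/s

30 m/s


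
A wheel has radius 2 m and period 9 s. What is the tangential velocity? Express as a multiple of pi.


Given: radius r = 2 m, period T = 9 s
Using v = 2*pi*r / T
v = 2*pi*2 / 9
v = 4*pi / 9
v = 4/9*pi m/s

4/9*pi m/s


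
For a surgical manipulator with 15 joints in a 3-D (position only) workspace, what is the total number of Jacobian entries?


Given: task space dimension = 3, joints = 15
Jacobian is a 3 x 15 matrix
Total entries = rows * columns
Total = 3 * 15
Total = 45

45


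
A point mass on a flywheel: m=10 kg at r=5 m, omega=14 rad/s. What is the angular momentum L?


Given: m = 10 kg, r = 5 m, omega = 14 rad/s
For a point mass: I = m*r^2
I = 10*5^2 = 10*25 = 250
L = I*omega = 250*14
L = 3500 kg*m^2/s

3500 kg*m^2/s


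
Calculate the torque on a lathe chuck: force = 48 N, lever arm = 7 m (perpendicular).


Given: F = 48 N, r = 7 m, angle = 90 deg (perpendicular)
Using tau = F * r * sin(90)
sin(90) = 1
tau = 48 * 7 * 1
tau = 336 Nm

336 Nm


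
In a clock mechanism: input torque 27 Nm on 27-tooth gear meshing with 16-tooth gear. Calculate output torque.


Given: N1 = 27, N2 = 16, T1 = 27 Nm
Using T2/T1 = N2/N1
T2 = T1 * N2 / N1
T2 = 27 * 16 / 27
T2 = 432 / 27
T2 = 16 Nm

16 Nm


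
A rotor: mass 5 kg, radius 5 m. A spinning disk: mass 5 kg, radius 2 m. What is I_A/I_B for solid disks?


Given: M1=5 kg, R1=5 m, M2=5 kg, R2=2 m
For a disk: I = (1/2)*M*R^2, so I_A/I_B = (M1*R1^2)/(M2*R2^2)
M1*R1^2 = 5*25 = 125
M2*R2^2 = 5*4 = 20
I_A/I_B = 125/20 = 25/4

25/4


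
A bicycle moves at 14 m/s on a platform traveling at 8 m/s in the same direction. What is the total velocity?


Given: object velocity = 14 m/s, platform velocity = 8 m/s (same direction)
Using classical velocity addition: v_total = v_object + v_platform
v_total = 14 + 8
v_total = 22 m/s

22 m/s


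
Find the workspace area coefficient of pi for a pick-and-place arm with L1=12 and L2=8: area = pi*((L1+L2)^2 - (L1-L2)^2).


Given: L1 = 12, L2 = 8
(L1+L2)^2 = (20)^2 = 400
(L1-L2)^2 = (4)^2 = 16
Difference = 400 - 16 = 384
This equals 4*L1*L2 = 4*12*8 = 384
Workspace area = 384*pi

384


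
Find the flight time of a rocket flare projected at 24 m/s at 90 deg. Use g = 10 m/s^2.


Given: v0 = 24 m/s, theta = 90 deg, g = 10 m/s^2
sin(90) = 1
Using T = 2*v0*sin(theta) / g
T = 2*24*1 / 10
T = 48 / 10
T = 24/5 s

24/5 s


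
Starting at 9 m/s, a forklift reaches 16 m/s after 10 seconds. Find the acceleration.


Given: initial velocity v0 = 9 m/s, final velocity v = 16 m/s, time t = 10 s
Using a = (v - v0) / t
a = (16 - 9) / 10
a = 7 / 10
a = 7/10 m/s^2

7/10 m/s^2


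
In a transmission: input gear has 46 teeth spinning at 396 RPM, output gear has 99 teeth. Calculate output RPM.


Given: N1 = 46 teeth, w1 = 396 RPM, N2 = 99 teeth
Using N1*w1 = N2*w2
w2 = N1*w1 / N2
w2 = 46*396 / 99
w2 = 18216 / 99
w2 = 184 RPM

184 RPM


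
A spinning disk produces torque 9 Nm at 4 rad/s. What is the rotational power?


Given: tau = 9 Nm, omega = 4 rad/s
Using P = tau * omega
P = 9 * 4
P = 36 W

36 W


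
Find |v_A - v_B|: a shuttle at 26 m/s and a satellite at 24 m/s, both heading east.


Given: v_A = 26 m/s east, v_B = 24 m/s east
Both move in the same direction; relative speed = |v_A - v_B|
|26 - 24| = |2|
= 2 m/s

2 m/s


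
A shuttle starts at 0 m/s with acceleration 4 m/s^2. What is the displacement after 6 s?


Given: v0 = 0 m/s, a = 4 m/s^2, t = 6 s
Using s = v0*t + (1/2)*a*t^2
s = 0*6 + (1/2)*4*6^2
s = 0 + (1/2)*144
s = 0 + 72
s = 72

72 m


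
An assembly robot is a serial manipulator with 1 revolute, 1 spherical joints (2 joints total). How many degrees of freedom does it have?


Given: serial robot with 1 revolute, 1 spherical joints
DOF contribution per joint type: revolute=1, prismatic=1, spherical=3, fixed=0
DOF = 1*1 + 1*3
DOF = 4

4


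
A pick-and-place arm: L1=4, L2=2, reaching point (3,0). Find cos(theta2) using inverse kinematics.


Given: L1 = 4, L2 = 2, target (x, y) = (3, 0)
Using cos(theta2) = (x^2 + y^2 - L1^2 - L2^2) / (2*L1*L2)
x^2 + y^2 = 3^2 + 0 = 9
L1^2 + L2^2 = 16 + 4 = 20
Numerator = 9 - 20 = -11
Denominator = 2*4*2 = 16
cos(theta2) = -11/16 = -11/16

-11/16


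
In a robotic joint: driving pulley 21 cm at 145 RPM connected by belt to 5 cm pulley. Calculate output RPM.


Given: D1 = 21 cm, w1 = 145 RPM, D2 = 5 cm
Using D1*w1 = D2*w2
w2 = D1*w1 / D2
w2 = 21*145 / 5
w2 = 3045 / 5
w2 = 609 RPM

609 RPM


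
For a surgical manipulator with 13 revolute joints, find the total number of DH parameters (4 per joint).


Given: 13 joints, 4 DH parameters per joint (d, theta, a, alpha)
Total DH parameters = number_of_joints * 4
Total = 13 * 4
Total = 52

52


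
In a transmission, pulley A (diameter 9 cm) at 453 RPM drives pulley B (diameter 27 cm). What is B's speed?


Given: D1 = 9 cm, w1 = 453 RPM, D2 = 27 cm
Using D1*w1 = D2*w2
w2 = D1*w1 / D2
w2 = 9*453 / 27
w2 = 4077 / 27
w2 = 151 RPM

151 RPM


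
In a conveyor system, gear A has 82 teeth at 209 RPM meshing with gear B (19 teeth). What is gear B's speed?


Given: N1 = 82 teeth, w1 = 209 RPM, N2 = 19 teeth
Using N1*w1 = N2*w2
w2 = N1*w1 / N2
w2 = 82*209 / 19
w2 = 17138 / 19
w2 = 902 RPM

902 RPM


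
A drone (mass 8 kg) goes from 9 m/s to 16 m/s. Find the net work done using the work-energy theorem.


Given: m = 8 kg, v0 = 9 m/s, v = 16 m/s
Using W = (1/2)*m*(v^2 - v0^2)
v^2 = 16^2 = 256
v0^2 = 9^2 = 81
v^2 - v0^2 = 256 - 81 = 175
W = (1/2)*8*175 = 700 J

700 J


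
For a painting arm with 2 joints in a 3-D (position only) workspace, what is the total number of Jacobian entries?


Given: task space dimension = 3, joints = 2
Jacobian is a 3 x 2 matrix
Total entries = rows * columns
Total = 3 * 2
Total = 6

6


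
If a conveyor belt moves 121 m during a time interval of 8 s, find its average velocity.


Given: distance d = 121 m, time t = 8 s
Using v = d / t
v = 121 / 8
v = 121/8 m/s

121/8 m/s


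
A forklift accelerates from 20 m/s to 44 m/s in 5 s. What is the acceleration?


Given: initial velocity v0 = 20 m/s, final velocity v = 44 m/s, time t = 5 s
Using a = (v - v0) / t
a = (44 - 20) / 5
a = 24 / 5
a = 24/5 m/s^2

24/5 m/s^2


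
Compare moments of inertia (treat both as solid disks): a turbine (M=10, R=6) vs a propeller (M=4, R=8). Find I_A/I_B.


Given: M1=10 kg, R1=6 m, M2=4 kg, R2=8 m
For a disk: I = (1/2)*M*R^2, so I_A/I_B = (M1*R1^2)/(M2*R2^2)
M1*R1^2 = 10*36 = 360
M2*R2^2 = 4*64 = 256
I_A/I_B = 360/256 = 45/32

45/32


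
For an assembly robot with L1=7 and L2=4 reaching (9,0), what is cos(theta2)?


Given: L1 = 7, L2 = 4, target (x, y) = (9, 0)
Using cos(theta2) = (x^2 + y^2 - L1^2 - L2^2) / (2*L1*L2)
x^2 + y^2 = 9^2 + 0 = 81
L1^2 + L2^2 = 49 + 16 = 65
Numerator = 81 - 65 = 16
Denominator = 2*7*4 = 56
cos(theta2) = 16/56 = 2/7

2/7


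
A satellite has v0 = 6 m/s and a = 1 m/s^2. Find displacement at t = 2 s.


Given: v0 = 6 m/s, a = 1 m/s^2, t = 2 s
Using s = v0*t + (1/2)*a*t^2
s = 6*2 + (1/2)*1*2^2
s = 12 + (1/2)*4
s = 12 + 2
s = 14

14 m


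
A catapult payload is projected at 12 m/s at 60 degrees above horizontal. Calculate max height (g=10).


Given: v0 = 12 m/s, theta = 60 deg, g = 10 m/s^2
sin^2(60) = 3/4
Using H = v0^2 * sin^2(theta) / (2*g)
H = 12^2 * 3/4 / (2*10)
H = 144 * 3/4 / 20
H = 108 / 20
H = 27/5 m

27/5 m


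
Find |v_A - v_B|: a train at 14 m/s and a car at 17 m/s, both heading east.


Given: v_A = 14 m/s east, v_B = 17 m/s east
Both move in the same direction; relative speed = |v_A - v_B|
|14 - 17| = |-3|
= 3 m/s

3 m/s


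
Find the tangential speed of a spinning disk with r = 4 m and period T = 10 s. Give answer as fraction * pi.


Given: radius r = 4 m, period T = 10 s
Using v = 2*pi*r / T
v = 2*pi*4 / 10
v = 8*pi / 10
v = 4/5*pi m/s

4/5*pi m/s


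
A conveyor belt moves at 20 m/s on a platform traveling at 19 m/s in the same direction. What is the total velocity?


Given: object velocity = 20 m/s, platform velocity = 19 m/s (same direction)
Using classical velocity addition: v_total = v_object + v_platform
v_total = 20 + 19
v_total = 39 m/s

39 m/s


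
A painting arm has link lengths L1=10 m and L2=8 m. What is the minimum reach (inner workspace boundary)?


Given: L1 = 10 m, L2 = 8 m
For a 2-link planar arm, min reach = |L1 - L2| (second link folded back)
Min reach = |10 - 8|
Min reach = 2 m

2 m


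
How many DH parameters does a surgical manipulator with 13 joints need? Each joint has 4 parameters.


Given: 13 joints, 4 DH parameters per joint (d, theta, a, alpha)
Total DH parameters = number_of_joints * 4
Total = 13 * 4
Total = 52

52


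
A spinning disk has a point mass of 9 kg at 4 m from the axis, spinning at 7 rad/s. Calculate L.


Given: m = 9 kg, r = 4 m, omega = 7 rad/s
For a point mass: I = m*r^2
I = 9*4^2 = 9*16 = 144
L = I*omega = 144*7
L = 1008 kg*m^2/s

1008 kg*m^2/s


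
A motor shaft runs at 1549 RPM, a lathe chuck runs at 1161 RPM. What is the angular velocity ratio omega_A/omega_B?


Given: RPM_A = 1549, RPM_B = 1161
omega = 2*pi*RPM/60, so omega_A/omega_B = RPM_A / RPM_B
omega_A/omega_B = 1549 / 1161
omega_A/omega_B = 1549/1161

1549/1161


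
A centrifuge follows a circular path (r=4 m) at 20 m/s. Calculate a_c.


Given: v = 20 m/s, r = 4 m
Using a_c = v^2 / r
a_c = 20^2 / 4
a_c = 400 / 4
a_c = 100 m/s^2

100 m/s^2


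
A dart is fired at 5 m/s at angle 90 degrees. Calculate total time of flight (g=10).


Given: v0 = 5 m/s, theta = 90 deg, g = 10 m/s^2
sin(90) = 1
Using T = 2*v0*sin(theta) / g
T = 2*5*1 / 10
T = 10 / 10
T = 1 s

1 s


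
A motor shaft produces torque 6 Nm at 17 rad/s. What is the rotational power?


Given: tau = 6 Nm, omega = 17 rad/s
Using P = tau * omega
P = 6 * 17
P = 102 W

102 W


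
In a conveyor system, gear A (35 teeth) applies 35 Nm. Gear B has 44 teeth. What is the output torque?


Given: N1 = 35, N2 = 44, T1 = 35 Nm
Using T2/T1 = N2/N1
T2 = T1 * N2 / N1
T2 = 35 * 44 / 35
T2 = 1540 / 35
T2 = 44 Nm

44 Nm


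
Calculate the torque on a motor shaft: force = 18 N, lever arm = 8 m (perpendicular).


Given: F = 18 N, r = 8 m, angle = 90 deg (perpendicular)
Using tau = F * r * sin(90)
sin(90) = 1
tau = 18 * 8 * 1
tau = 144 Nm

144 Nm


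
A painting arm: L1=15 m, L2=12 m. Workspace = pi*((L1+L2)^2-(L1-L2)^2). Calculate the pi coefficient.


Given: L1 = 15, L2 = 12
(L1+L2)^2 = (27)^2 = 729
(L1-L2)^2 = (3)^2 = 9
Difference = 729 - 9 = 720
This equals 4*L1*L2 = 4*15*12 = 720
Workspace area = 720*pi

720


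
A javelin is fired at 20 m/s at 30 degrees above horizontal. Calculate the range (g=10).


Given: v0 = 20 m/s, theta = 30 deg, g = 10 m/s^2
sin(2*30) = sin(60) = sqrt(3)/2
Using R = v0^2 * sin(2*theta) / g
R = 20^2 * (sqrt(3)/2) / 10
R = 400 * sqrt(3) / 20
R = 20*sqrt(3) m

20*sqrt(3) m


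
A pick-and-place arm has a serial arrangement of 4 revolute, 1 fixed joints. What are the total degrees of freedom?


Given: serial robot with 4 revolute, 1 fixed joints
DOF contribution per joint type: revolute=1, prismatic=1, spherical=3, fixed=0
DOF = 4*1 + 1*0
DOF = 4

4


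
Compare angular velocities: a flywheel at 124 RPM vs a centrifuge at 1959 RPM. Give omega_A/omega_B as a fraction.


Given: RPM_A = 124, RPM_B = 1959
omega = 2*pi*RPM/60, so omega_A/omega_B = RPM_A / RPM_B
omega_A/omega_B = 124 / 1959
omega_A/omega_B = 124/1959

124/1959


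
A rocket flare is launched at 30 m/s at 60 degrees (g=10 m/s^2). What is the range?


Given: v0 = 30 m/s, theta = 60 deg, g = 10 m/s^2
sin(2*60) = sin(120) = sqrt(3)/2
Using R = v0^2 * sin(2*theta) / g
R = 30^2 * (sqrt(3)/2) / 10
R = 900 * sqrt(3) / 20
R = 45*sqrt(3) m

45*sqrt(3) m


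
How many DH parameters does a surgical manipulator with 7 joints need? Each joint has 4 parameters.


Given: 7 joints, 4 DH parameters per joint (d, theta, a, alpha)
Total DH parameters = number_of_joints * 4
Total = 7 * 4
Total = 28

28


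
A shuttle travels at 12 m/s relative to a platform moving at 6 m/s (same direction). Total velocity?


Given: object velocity = 12 m/s, platform velocity = 6 m/s (same direction)
Using classical velocity addition: v_total = v_object + v_platform
v_total = 12 + 6
v_total = 18 m/s

18 m/s


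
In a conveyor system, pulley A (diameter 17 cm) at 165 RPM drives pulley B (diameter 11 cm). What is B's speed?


Given: D1 = 17 cm, w1 = 165 RPM, D2 = 11 cm
Using D1*w1 = D2*w2
w2 = D1*w1 / D2
w2 = 17*165 / 11
w2 = 2805 / 11
w2 = 255 RPM

255 RPM


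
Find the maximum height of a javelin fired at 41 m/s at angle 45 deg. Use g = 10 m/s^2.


Given: v0 = 41 m/s, theta = 45 deg, g = 10 m/s^2
sin^2(45) = 1/2
Using H = v0^2 * sin^2(theta) / (2*g)
H = 41^2 * 1/2 / (2*10)
H = 1681 * 1/2 / 20
H = 1681/2 / 20
H = 1681/40 m

1681/40 m


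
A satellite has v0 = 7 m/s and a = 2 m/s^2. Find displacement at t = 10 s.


Given: v0 = 7 m/s, a = 2 m/s^2, t = 10 s
Using s = v0*t + (1/2)*a*t^2
s = 7*10 + (1/2)*2*10^2
s = 70 + (1/2)*200
s = 70 + 100
s = 170

170 m


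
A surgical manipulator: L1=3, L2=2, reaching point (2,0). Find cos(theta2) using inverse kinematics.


Given: L1 = 3, L2 = 2, target (x, y) = (2, 0)
Using cos(theta2) = (x^2 + y^2 - L1^2 - L2^2) / (2*L1*L2)
x^2 + y^2 = 2^2 + 0 = 4
L1^2 + L2^2 = 9 + 4 = 13
Numerator = 4 - 13 = -9
Denominator = 2*3*2 = 12
cos(theta2) = -9/12 = -3/4

-3/4


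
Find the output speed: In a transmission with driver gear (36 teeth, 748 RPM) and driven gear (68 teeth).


Given: N1 = 36 teeth, w1 = 748 RPM, N2 = 68 teeth
Using N1*w1 = N2*w2
w2 = N1*w1 / N2
w2 = 36*748 / 68
w2 = 26928 / 68
w2 = 396 RPM

396 RPM


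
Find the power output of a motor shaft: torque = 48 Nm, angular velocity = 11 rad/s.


Given: tau = 48 Nm, omega = 11 rad/s
Using P = tau * omega
P = 48 * 11
P = 528 W

528 W


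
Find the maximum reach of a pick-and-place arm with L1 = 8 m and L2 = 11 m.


Given: L1 = 8 m, L2 = 11 m
For a 2-link planar arm, max reach = L1 + L2 (fully extended)
Max reach = 8 + 11
Max reach = 19 m

19 m


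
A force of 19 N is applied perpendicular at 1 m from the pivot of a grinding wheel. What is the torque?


Given: F = 19 N, r = 1 m, angle = 90 deg (perpendicular)
Using tau = F * r * sin(90)
sin(90) = 1
tau = 19 * 1 * 1
tau = 19 Nm

19 Nm


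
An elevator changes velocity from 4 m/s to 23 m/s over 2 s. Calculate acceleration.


Given: initial velocity v0 = 4 m/s, final velocity v = 23 m/s, time t = 2 s
Using a = (v - v0) / t
a = (23 - 4) / 2
a = 19 / 2
a = 19/2 m/s^2

19/2 m/s^2


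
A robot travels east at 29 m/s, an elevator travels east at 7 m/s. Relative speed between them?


Given: v_A = 29 m/s east, v_B = 7 m/s east
Both move in the same direction; relative speed = |v_A - v_B|
|29 - 7| = |22|
= 22 m/s

22 m/s


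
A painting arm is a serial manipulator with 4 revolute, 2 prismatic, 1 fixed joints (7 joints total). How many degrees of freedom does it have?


Given: serial robot with 4 revolute, 2 prismatic, 1 fixed joints
DOF contribution per joint type: revolute=1, prismatic=1, spherical=3, fixed=0
DOF = 4*1 + 2*1 + 1*0
DOF = 6

6


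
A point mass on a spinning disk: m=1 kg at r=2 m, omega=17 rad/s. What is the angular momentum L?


Given: m = 1 kg, r = 2 m, omega = 17 rad/s
For a point mass: I = m*r^2
I = 1*2^2 = 1*4 = 4
L = I*omega = 4*17
L = 68 kg*m^2/s

68 kg*m^2/s


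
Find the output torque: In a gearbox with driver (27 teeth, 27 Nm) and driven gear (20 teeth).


Given: N1 = 27, N2 = 20, T1 = 27 Nm
Using T2/T1 = N2/N1
T2 = T1 * N2 / N1
T2 = 27 * 20 / 27
T2 = 540 / 27
T2 = 20 Nm

20 Nm


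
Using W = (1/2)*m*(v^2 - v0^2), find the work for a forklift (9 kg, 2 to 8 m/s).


Given: m = 9 kg, v0 = 2 m/s, v = 8 m/s
Using W = (1/2)*m*(v^2 - v0^2)
v^2 = 8^2 = 64
v0^2 = 2^2 = 4
v^2 - v0^2 = 64 - 4 = 60
W = (1/2)*9*60 = 270 J

270 J


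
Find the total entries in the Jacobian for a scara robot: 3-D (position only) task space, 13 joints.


Given: task space dimension = 3, joints = 13
Jacobian is a 3 x 13 matrix
Total entries = rows * columns
Total = 3 * 13
Total = 39

39


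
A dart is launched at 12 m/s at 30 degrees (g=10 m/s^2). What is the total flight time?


Given: v0 = 12 m/s, theta = 30 deg, g = 10 m/s^2
sin(30) = 1/2
Using T = 2*v0*sin(theta) / g
T = 2*12*1/2 / 10
T = 12 / 10
T = 6/5 s

6/5 s


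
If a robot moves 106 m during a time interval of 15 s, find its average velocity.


Given: distance d = 106 m, time t = 15 s
Using v = d / t
v = 106 / 15
v = 106/15 m/s

106/15 m/s


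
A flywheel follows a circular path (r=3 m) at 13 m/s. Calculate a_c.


Given: v = 13 m/s, r = 3 m
Using a_c = v^2 / r
a_c = 13^2 / 3
a_c = 169 / 3
a_c = 169/3 m/s^2

169/3 m/s^2


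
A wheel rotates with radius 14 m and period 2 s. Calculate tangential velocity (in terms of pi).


Given: radius r = 14 m, period T = 2 s
Using v = 2*pi*r / T
v = 2*pi*14 / 2
v = 28*pi / 2
v = 14*pi m/s

14*pi m/s


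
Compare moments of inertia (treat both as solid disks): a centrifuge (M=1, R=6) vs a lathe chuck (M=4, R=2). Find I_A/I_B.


Given: M1=1 kg, R1=6 m, M2=4 kg, R2=2 m
For a disk: I = (1/2)*M*R^2, so I_A/I_B = (M1*R1^2)/(M2*R2^2)
M1*R1^2 = 1*36 = 36
M2*R2^2 = 4*4 = 16
I_A/I_B = 36/16 = 9/4

9/4


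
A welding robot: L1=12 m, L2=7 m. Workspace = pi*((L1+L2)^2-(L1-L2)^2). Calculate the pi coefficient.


Given: L1 = 12, L2 = 7
(L1+L2)^2 = (19)^2 = 361
(L1-L2)^2 = (5)^2 = 25
Difference = 361 - 25 = 336
This equals 4*L1*L2 = 4*12*7 = 336
Workspace area = 336*pi

336


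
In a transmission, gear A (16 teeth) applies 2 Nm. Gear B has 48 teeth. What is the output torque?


Given: N1 = 16, N2 = 48, T1 = 2 Nm
Using T2/T1 = N2/N1
T2 = T1 * N2 / N1
T2 = 2 * 48 / 16
T2 = 96 / 16
T2 = 6 Nm

6 Nm


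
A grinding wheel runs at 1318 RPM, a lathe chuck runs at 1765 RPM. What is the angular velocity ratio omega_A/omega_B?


Given: RPM_A = 1318, RPM_B = 1765
omega = 2*pi*RPM/60, so omega_A/omega_B = RPM_A / RPM_B
omega_A/omega_B = 1318 / 1765
omega_A/omega_B = 1318/1765

1318/1765


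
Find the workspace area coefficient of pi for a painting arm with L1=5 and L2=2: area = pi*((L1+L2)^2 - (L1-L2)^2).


Given: L1 = 5, L2 = 2
(L1+L2)^2 = (7)^2 = 49
(L1-L2)^2 = (3)^2 = 9
Difference = 49 - 9 = 40
This equals 4*L1*L2 = 4*5*2 = 40
Workspace area = 40*pi

40


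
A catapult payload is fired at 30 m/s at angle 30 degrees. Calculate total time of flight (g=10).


Given: v0 = 30 m/s, theta = 30 deg, g = 10 m/s^2
sin(30) = 1/2
Using T = 2*v0*sin(theta) / g
T = 2*30*1/2 / 10
T = 30 / 10
T = 3 s

3 s


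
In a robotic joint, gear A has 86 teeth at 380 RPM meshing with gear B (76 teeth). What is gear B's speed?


Given: N1 = 86 teeth, w1 = 380 RPM, N2 = 76 teeth
Using N1*w1 = N2*w2
w2 = N1*w1 / N2
w2 = 86*380 / 76
w2 = 32680 / 76
w2 = 430 RPM

430 RPM


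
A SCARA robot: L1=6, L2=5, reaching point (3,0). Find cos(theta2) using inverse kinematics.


Given: L1 = 6, L2 = 5, target (x, y) = (3, 0)
Using cos(theta2) = (x^2 + y^2 - L1^2 - L2^2) / (2*L1*L2)
x^2 + y^2 = 3^2 + 0 = 9
L1^2 + L2^2 = 36 + 25 = 61
Numerator = 9 - 61 = -52
Denominator = 2*6*5 = 60
cos(theta2) = -52/60 = -13/15

-13/15


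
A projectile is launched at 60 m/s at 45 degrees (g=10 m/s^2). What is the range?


Given: v0 = 60 m/s, theta = 45 deg, g = 10 m/s^2
sin(2*45) = sin(90) = 1
Using R = v0^2 * sin(2*theta) / g
R = 60^2 * 1 / 10
R = 3600 / 10
R = 360 m

360 m


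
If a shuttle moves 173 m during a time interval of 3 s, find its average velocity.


Given: distance d = 173 m, time t = 3 s
Using v = d / t
v = 173 / 3
v = 173/3 m/s

173/3 m/s


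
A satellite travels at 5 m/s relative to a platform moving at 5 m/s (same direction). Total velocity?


Given: object velocity = 5 m/s, platform velocity = 5 m/s (same direction)
Using classical velocity addition: v_total = v_object + v_platform
v_total = 5 + 5
v_total = 10 m/s

10 m/s


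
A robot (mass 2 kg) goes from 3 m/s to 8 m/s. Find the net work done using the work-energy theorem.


Given: m = 2 kg, v0 = 3 m/s, v = 8 m/s
Using W = (1/2)*m*(v^2 - v0^2)
v^2 = 8^2 = 64
v0^2 = 3^2 = 9
v^2 - v0^2 = 64 - 9 = 55
W = (1/2)*2*55 = 55 J

55 J


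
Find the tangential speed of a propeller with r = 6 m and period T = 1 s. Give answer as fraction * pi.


Given: radius r = 6 m, period T = 1 s
Using v = 2*pi*r / T
v = 2*pi*6 / 1
v = 12*pi / 1
v = 12*pi m/s

12*pi m/s


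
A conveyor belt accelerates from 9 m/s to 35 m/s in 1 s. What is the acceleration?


Given: initial velocity v0 = 9 m/s, final velocity v = 35 m/s, time t = 1 s
Using a = (v - v0) / t
a = (35 - 9) / 1
a = 26 / 1
a = 26 m/s^2

26 m/s^2


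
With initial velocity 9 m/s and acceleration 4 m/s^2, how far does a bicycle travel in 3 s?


Given: v0 = 9 m/s, a = 4 m/s^2, t = 3 s
Using s = v0*t + (1/2)*a*t^2
s = 9*3 + (1/2)*4*3^2
s = 27 + (1/2)*36
s = 27 + 18
s = 45

45 m


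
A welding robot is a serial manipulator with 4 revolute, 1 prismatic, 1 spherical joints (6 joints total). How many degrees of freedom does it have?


Given: serial robot with 4 revolute, 1 prismatic, 1 spherical joints
DOF contribution per joint type: revolute=1, prismatic=1, spherical=3, fixed=0
DOF = 4*1 + 1*1 + 1*3
DOF = 8

8


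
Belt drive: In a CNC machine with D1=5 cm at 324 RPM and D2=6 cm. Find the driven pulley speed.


Given: D1 = 5 cm, w1 = 324 RPM, D2 = 6 cm
Using D1*w1 = D2*w2
w2 = D1*w1 / D2
w2 = 5*324 / 6
w2 = 1620 / 6
w2 = 270 RPM

270 RPM


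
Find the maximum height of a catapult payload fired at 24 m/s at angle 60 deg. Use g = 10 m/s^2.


Given: v0 = 24 m/s, theta = 60 deg, g = 10 m/s^2
sin^2(60) = 3/4
Using H = v0^2 * sin^2(theta) / (2*g)
H = 24^2 * 3/4 / (2*10)
H = 576 * 3/4 / 20
H = 432 / 20
H = 108/5 m

108/5 m


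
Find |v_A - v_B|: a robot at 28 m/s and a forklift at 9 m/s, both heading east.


Given: v_A = 28 m/s east, v_B = 9 m/s east
Both move in the same direction; relative speed = |v_A - v_B|
|28 - 9| = |19|
= 19 m/s

19 m/s


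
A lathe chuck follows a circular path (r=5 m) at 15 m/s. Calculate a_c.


Given: v = 15 m/s, r = 5 m
Using a_c = v^2 / r
a_c = 15^2 / 5
a_c = 225 / 5
a_c = 45 m/s^2

45 m/s^2


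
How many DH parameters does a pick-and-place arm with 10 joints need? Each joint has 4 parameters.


Given: 10 joints, 4 DH parameters per joint (d, theta, a, alpha)
Total DH parameters = number_of_joints * 4
Total = 10 * 4
Total = 40

40


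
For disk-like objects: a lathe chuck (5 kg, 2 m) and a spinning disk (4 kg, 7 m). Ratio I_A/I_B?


Given: M1=5 kg, R1=2 m, M2=4 kg, R2=7 m
For a disk: I = (1/2)*M*R^2, so I_A/I_B = (M1*R1^2)/(M2*R2^2)
M1*R1^2 = 5*4 = 20
M2*R2^2 = 4*49 = 196
I_A/I_B = 20/196 = 5/49

5/49


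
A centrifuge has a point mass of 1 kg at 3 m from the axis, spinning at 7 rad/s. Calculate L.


Given: m = 1 kg, r = 3 m, omega = 7 rad/s
For a point mass: I = m*r^2
I = 1*3^2 = 1*9 = 9
L = I*omega = 9*7
L = 63 kg*m^2/s

63 kg*m^2/s


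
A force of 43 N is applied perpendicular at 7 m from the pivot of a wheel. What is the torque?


Given: F = 43 N, r = 7 m, angle = 90 deg (perpendicular)
Using tau = F * r * sin(90)
sin(90) = 1
tau = 43 * 7 * 1
tau = 301 Nm

301 Nm


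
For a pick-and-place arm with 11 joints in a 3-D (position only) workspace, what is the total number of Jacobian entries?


Given: task space dimension = 3, joints = 11
Jacobian is a 3 x 11 matrix
Total entries = rows * columns
Total = 3 * 11
Total = 33

33


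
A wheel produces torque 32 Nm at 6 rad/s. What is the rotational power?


Given: tau = 32 Nm, omega = 6 rad/s
Using P = tau * omega
P = 32 * 6
P = 192 W

192 W


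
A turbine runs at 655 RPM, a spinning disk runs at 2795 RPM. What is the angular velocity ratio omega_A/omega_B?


Given: RPM_A = 655, RPM_B = 2795
omega = 2*pi*RPM/60, so omega_A/omega_B = RPM_A / RPM_B
omega_A/omega_B = 655 / 2795
omega_A/omega_B = 131/559

131/559


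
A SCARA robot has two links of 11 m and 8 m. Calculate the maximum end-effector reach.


Given: L1 = 11 m, L2 = 8 m
For a 2-link planar arm, max reach = L1 + L2 (fully extended)
Max reach = 11 + 8
Max reach = 19 m

19 m


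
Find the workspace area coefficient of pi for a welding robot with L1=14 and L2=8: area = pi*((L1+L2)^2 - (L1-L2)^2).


Given: L1 = 14, L2 = 8
(L1+L2)^2 = (22)^2 = 484
(L1-L2)^2 = (6)^2 = 36
Difference = 484 - 36 = 448
This equals 4*L1*L2 = 4*14*8 = 448
Workspace area = 448*pi

448


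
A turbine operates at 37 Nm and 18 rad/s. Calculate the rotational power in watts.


Given: tau = 37 Nm, omega = 18 rad/s
Using P = tau * omega
P = 37 * 18
P = 666 W

666 W


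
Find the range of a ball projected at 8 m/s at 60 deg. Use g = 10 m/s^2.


Given: v0 = 8 m/s, theta = 60 deg, g = 10 m/s^2
sin(2*60) = sin(120) = sqrt(3)/2
Using R = v0^2 * sin(2*theta) / g
R = 8^2 * (sqrt(3)/2) / 10
R = 64 * sqrt(3) / 20
R = 16/5*sqrt(3) m

16/5*sqrt(3) m


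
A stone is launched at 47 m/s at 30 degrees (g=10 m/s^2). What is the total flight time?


Given: v0 = 47 m/s, theta = 30 deg, g = 10 m/s^2
sin(30) = 1/2
Using T = 2*v0*sin(theta) / g
T = 2*47*1/2 / 10
T = 47 / 10
T = 47/10 s

47/10 s


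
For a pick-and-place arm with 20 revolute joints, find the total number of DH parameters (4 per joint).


Given: 20 joints, 4 DH parameters per joint (d, theta, a, alpha)
Total DH parameters = number_of_joints * 4
Total = 20 * 4
Total = 80

80


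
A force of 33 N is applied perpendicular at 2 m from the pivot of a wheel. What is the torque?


Given: F = 33 N, r = 2 m, angle = 90 deg (perpendicular)
Using tau = F * r * sin(90)
sin(90) = 1
tau = 33 * 2 * 1
tau = 66 Nm

66 Nm


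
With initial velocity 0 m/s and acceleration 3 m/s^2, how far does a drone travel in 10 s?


Given: v0 = 0 m/s, a = 3 m/s^2, t = 10 s
Using s = v0*t + (1/2)*a*t^2
s = 0*10 + (1/2)*3*10^2
s = 0 + (1/2)*300
s = 0 + 150
s = 150

150 m


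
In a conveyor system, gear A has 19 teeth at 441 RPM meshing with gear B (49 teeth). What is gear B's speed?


Given: N1 = 19 teeth, w1 = 441 RPM, N2 = 49 teeth
Using N1*w1 = N2*w2
w2 = N1*w1 / N2
w2 = 19*441 / 49
w2 = 8379 / 49
w2 = 171 RPM

171 RPM


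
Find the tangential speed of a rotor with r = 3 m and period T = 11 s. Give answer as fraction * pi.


Given: radius r = 3 m, period T = 11 s
Using v = 2*pi*r / T
v = 2*pi*3 / 11
v = 6*pi / 11
v = 6/11*pi m/s

6/11*pi m/s


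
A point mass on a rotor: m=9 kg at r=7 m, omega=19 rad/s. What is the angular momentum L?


Given: m = 9 kg, r = 7 m, omega = 19 rad/s
For a point mass: I = m*r^2
I = 9*7^2 = 9*49 = 441
L = I*omega = 441*19
L = 8379 kg*m^2/s

8379 kg*m^2/s


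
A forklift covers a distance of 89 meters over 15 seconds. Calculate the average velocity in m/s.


Given: distance d = 89 m, time t = 15 s
Using v = d / t
v = 89 / 15
v = 89/15 m/s

89/15 m/s


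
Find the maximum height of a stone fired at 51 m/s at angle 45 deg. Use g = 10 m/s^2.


Given: v0 = 51 m/s, theta = 45 deg, g = 10 m/s^2
sin^2(45) = 1/2
Using H = v0^2 * sin^2(theta) / (2*g)
H = 51^2 * 1/2 / (2*10)
H = 2601 * 1/2 / 20
H = 2601/2 / 20
H = 2601/40 m

2601/40 m


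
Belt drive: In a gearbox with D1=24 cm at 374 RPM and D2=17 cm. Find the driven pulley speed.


Given: D1 = 24 cm, w1 = 374 RPM, D2 = 17 cm
Using D1*w1 = D2*w2
w2 = D1*w1 / D2
w2 = 24*374 / 17
w2 = 8976 / 17
w2 = 528 RPM

528 RPM


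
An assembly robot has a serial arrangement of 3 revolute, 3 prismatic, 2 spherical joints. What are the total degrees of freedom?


Given: serial robot with 3 revolute, 3 prismatic, 2 spherical joints
DOF contribution per joint type: revolute=1, prismatic=1, spherical=3, fixed=0
DOF = 3*1 + 3*1 + 2*3
DOF = 12

12


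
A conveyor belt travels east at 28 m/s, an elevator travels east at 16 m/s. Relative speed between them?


Given: v_A = 28 m/s east, v_B = 16 m/s east
Both move in the same direction; relative speed = |v_A - v_B|
|28 - 16| = |12|
= 12 m/s

12 m/s


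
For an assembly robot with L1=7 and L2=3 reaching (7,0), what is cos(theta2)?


Given: L1 = 7, L2 = 3, target (x, y) = (7, 0)
Using cos(theta2) = (x^2 + y^2 - L1^2 - L2^2) / (2*L1*L2)
x^2 + y^2 = 7^2 + 0 = 49
L1^2 + L2^2 = 49 + 9 = 58
Numerator = 49 - 58 = -9
Denominator = 2*7*3 = 42
cos(theta2) = -9/42 = -3/14

-3/14


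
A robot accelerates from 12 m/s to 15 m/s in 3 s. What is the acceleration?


Given: initial velocity v0 = 12 m/s, final velocity v = 15 m/s, time t = 3 s
Using a = (v - v0) / t
a = (15 - 12) / 3
a = 3 / 3
a = 1 m/s^2

1 m/s^2


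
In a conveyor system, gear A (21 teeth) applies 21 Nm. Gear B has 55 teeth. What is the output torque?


Given: N1 = 21, N2 = 55, T1 = 21 Nm
Using T2/T1 = N2/N1
T2 = T1 * N2 / N1
T2 = 21 * 55 / 21
T2 = 1155 / 21
T2 = 55 Nm

55 Nm


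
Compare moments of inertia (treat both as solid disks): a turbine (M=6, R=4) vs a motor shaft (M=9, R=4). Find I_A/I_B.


Given: M1=6 kg, R1=4 m, M2=9 kg, R2=4 m
For a disk: I = (1/2)*M*R^2, so I_A/I_B = (M1*R1^2)/(M2*R2^2)
M1*R1^2 = 6*16 = 96
M2*R2^2 = 9*16 = 144
I_A/I_B = 96/144 = 2/3

2/3


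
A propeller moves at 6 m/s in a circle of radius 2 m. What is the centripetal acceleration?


Given: v = 6 m/s, r = 2 m
Using a_c = v^2 / r
a_c = 6^2 / 2
a_c = 36 / 2
a_c = 18 m/s^2

18 m/s^2


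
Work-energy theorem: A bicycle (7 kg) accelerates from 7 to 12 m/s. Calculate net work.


Given: m = 7 kg, v0 = 7 m/s, v = 12 m/s
Using W = (1/2)*m*(v^2 - v0^2)
v^2 = 12^2 = 144
v0^2 = 7^2 = 49
v^2 - v0^2 = 144 - 49 = 95
W = (1/2)*7*95 = 665/2 J

665/2 J


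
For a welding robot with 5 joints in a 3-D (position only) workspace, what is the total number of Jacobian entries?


Given: task space dimension = 3, joints = 5
Jacobian is a 3 x 5 matrix
Total entries = rows * columns
Total = 3 * 5
Total = 15

15


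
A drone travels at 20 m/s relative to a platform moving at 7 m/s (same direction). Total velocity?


Given: object velocity = 20 m/s, platform velocity = 7 m/s (same direction)
Using classical velocity addition: v_total = v_object + v_platform
v_total = 20 + 7
v_total = 27 m/s

27 m/s


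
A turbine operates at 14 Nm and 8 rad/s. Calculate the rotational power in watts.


Given: tau = 14 Nm, omega = 8 rad/s
Using P = tau * omega
P = 14 * 8
P = 112 W

112 W


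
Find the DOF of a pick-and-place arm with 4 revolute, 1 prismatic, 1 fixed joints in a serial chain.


Given: serial robot with 4 revolute, 1 prismatic, 1 fixed joints
DOF contribution per joint type: revolute=1, prismatic=1, spherical=3, fixed=0
DOF = 4*1 + 1*1 + 1*0
DOF = 5

5


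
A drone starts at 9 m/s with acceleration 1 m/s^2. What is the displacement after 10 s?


Given: v0 = 9 m/s, a = 1 m/s^2, t = 10 s
Using s = v0*t + (1/2)*a*t^2
s = 9*10 + (1/2)*1*10^2
s = 90 + (1/2)*100
s = 90 + 50
s = 140

140 m


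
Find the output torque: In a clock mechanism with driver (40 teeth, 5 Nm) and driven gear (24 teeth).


Given: N1 = 40, N2 = 24, T1 = 5 Nm
Using T2/T1 = N2/N1
T2 = T1 * N2 / N1
T2 = 5 * 24 / 40
T2 = 120 / 40
T2 = 3 Nm

3 Nm


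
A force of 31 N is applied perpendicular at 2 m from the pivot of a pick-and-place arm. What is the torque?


Given: F = 31 N, r = 2 m, angle = 90 deg (perpendicular)
Using tau = F * r * sin(90)
sin(90) = 1
tau = 31 * 2 * 1
tau = 62 Nm

62 Nm


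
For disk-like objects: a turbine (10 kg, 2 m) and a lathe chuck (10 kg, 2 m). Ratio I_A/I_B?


Given: M1=10 kg, R1=2 m, M2=10 kg, R2=2 m
For a disk: I = (1/2)*M*R^2, so I_A/I_B = (M1*R1^2)/(M2*R2^2)
M1*R1^2 = 10*4 = 40
M2*R2^2 = 10*4 = 40
I_A/I_B = 40/40 = 1

1


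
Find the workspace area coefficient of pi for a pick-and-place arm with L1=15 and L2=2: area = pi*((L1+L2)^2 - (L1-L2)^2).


Given: L1 = 15, L2 = 2
(L1+L2)^2 = (17)^2 = 289
(L1-L2)^2 = (13)^2 = 169
Difference = 289 - 169 = 120
This equals 4*L1*L2 = 4*15*2 = 120
Workspace area = 120*pi

120


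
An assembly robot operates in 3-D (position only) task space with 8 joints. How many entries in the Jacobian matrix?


Given: task space dimension = 3, joints = 8
Jacobian is a 3 x 8 matrix
Total entries = rows * columns
Total = 3 * 8
Total = 24

24


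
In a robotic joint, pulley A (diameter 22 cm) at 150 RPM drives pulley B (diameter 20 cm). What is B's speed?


Given: D1 = 22 cm, w1 = 150 RPM, D2 = 20 cm
Using D1*w1 = D2*w2
w2 = D1*w1 / D2
w2 = 22*150 / 20
w2 = 3300 / 20
w2 = 165 RPM

165 RPM
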